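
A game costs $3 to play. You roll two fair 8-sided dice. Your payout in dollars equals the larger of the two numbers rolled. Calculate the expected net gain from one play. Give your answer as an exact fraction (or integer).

45/16 dollars

Distribution of the larger of the two numbers rolled: 1 w.p. 1/64, 2 w.p. 3/64, 3 w.p. 5/64, 4 w.p. 7/64, 5 w.p. 9/64, 6 w.p. 11/64, …
E[payout] = (1/64)·1 + (3/64)·2 + (5/64)·3 + (7/64)·4 + (9/64)·5 + (11/64)·6 + (13/64)·7 + (15/64)·8 = 93/16
Expected profit = 93/16 − 3 = 45/16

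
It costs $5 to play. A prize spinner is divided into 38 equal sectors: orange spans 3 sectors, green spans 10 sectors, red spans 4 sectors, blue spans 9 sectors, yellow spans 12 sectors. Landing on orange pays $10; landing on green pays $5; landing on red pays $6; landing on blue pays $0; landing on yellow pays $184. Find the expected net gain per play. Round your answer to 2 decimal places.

$55.84

E[payout] = (3/38)·10 + (10/38)·5 + (4/38)·6 + (9/38)·0 + (12/38)·184 = 1156/19
Expected profit = 1156/19 − 5 = 1061/19 ≈ $55.84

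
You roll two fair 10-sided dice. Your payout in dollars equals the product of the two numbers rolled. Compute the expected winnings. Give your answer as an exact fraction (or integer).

121/4 dollars

Distribution of the product of the two numbers rolled: 1 w.p. 1/100, 2 w.p. 1/50, 3 w.p. 1/50, 4 w.p. 3/100, 5 w.p. 1/50, 6 w.p. 1/25, …
E[payout] = (1/100)·1 + (1/50)·2 + (1/50)·3 + (3/100)·4 + (1/50)·5 + (1/25)·6 + (1/50)·7 + (1/25)·8 + (3/100)·9 + (1/25)·10 + (1/25)·12 + (1/50)·14 + (1/50)·15 + (3/100)·16 + (1/25)·18 + (1/25)·20 + (1/50)·21 + (1/25)·24 + (1/100)·25 + (1/50)·27 + (1/50)·28 + (1/25)·30 + (1/50)·32 + (1/50)·35 + (3/100)·36 + (1/25)·40 + (1/50)·42 + (1/50)·45 + (1/50)·48 + (1/100)·49 + (1/50)·50 + (1/50)·54 + (1/50)·56 + (1/50)·60 + (1/50)·63 + (1/100)·64 + (1/50)·70 + (1/50)·72 + (1/50)·80 + (1/100)·81 + (1/50)·90 + (1/100)·100 = 121/4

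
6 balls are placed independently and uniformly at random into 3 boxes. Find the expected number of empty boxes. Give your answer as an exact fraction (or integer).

64/243

Let Xⱼ=1 if box j is empty. P(Xⱼ=1) = ((3-1)/3)^6 = 64/729.
By linearity, E[#empty] = 3·64/729 = 64/243.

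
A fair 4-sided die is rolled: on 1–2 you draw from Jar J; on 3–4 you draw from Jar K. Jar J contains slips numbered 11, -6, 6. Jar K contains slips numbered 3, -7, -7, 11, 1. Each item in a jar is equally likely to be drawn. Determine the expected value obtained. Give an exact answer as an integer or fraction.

E[X | Jar J] = (11 − 6 + 6)/3 = 11/3
E[X | Jar K] = (3 − 7 − 7 + 11 + 1)/5 = 1/5
E[X] = (1/2)·11/3 + (1/2)·1/5 = 29/15

29/15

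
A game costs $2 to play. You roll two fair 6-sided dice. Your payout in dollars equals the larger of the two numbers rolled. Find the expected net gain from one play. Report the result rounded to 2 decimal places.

$2.47

Distribution of the larger of the two numbers rolled: 1 w.p. 1/36, 2 w.p. 1/12, 3 w.p. 5/36, 4 w.p. 7/36, 5 w.p. 1/4, 6 w.p. 11/36
E[payout] = (1/36)·1 + (1/12)·2 + (5/36)·3 + (7/36)·4 + (1/4)·5 + (11/36)·6 = 161/36
Expected profit = 161/36 − 2 = 89/36 ≈ $2.47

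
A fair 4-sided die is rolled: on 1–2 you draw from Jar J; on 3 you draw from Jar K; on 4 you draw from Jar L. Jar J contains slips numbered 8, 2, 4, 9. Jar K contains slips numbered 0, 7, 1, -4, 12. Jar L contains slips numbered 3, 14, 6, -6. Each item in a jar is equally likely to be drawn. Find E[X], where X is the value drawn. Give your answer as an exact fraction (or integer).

E[X | Jar J] = (8 + 2 + 4 + 9)/4 = 23/4
E[X | Jar K] = (0 + 7 + 1 − 4 + 12)/5 = 16/5
E[X | Jar L] = (3 + 14 + 6 − 6)/4 = 17/4
E[X] = (1/2)·23/4 + (1/4)·16/5 + (1/4)·17/4 = 379/80

379/80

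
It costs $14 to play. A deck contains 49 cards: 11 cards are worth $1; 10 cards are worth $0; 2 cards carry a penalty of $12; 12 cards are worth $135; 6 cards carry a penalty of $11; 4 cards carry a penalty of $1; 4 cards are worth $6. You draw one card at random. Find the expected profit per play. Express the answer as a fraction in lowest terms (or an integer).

125/7 dollars

E[payout] = (11/49)·1 + (10/49)·0 + (2/49)·(-12) + (12/49)·135 + (6/49)·(-11) + (4/49)·(-1) + (4/49)·6 = 223/7
Expected profit = 223/7 − 14 = 125/7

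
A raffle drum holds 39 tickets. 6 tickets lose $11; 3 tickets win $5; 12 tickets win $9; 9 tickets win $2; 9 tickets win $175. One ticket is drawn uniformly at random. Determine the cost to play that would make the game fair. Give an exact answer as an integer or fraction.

550/13 dollars

E[payout] = (6/39)·(-11) + (3/39)·5 + (12/39)·9 + (9/39)·2 + (9/39)·175 = 550/13
Fair fee = E[payout] = 550/13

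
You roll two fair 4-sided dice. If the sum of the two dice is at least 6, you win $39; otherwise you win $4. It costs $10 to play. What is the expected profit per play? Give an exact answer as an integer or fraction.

57/8 dollars

E[payout] = (5/8)·4 + (3/8)·39 = 137/8
Expected profit = 137/8 − 10 = 57/8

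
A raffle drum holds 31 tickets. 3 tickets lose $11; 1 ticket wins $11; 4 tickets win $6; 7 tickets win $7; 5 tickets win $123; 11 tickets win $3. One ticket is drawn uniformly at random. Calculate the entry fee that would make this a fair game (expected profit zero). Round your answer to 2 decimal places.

E[payout] = (3/31)·(-11) + (1/31)·11 + (4/31)·6 + (7/31)·7 + (5/31)·123 + (11/31)·3 = 699/31
Fair fee = E[payout] = 699/31 ≈ $22.55

$22.55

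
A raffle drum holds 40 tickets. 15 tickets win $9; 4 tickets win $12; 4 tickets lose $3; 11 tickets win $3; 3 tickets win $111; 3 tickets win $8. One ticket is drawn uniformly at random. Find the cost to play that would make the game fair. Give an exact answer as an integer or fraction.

E[payout] = (15/40)·9 + (4/40)·12 + (4/40)·(-3) + (11/40)·3 + (3/40)·111 + (3/40)·8 = 561/40
Fair fee = E[payout] = 561/40

561/40 dollars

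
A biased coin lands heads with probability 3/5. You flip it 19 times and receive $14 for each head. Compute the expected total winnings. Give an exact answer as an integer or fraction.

798/5 dollars

E[#heads] = 19·3/5 = 57/5 (linearity over flips).
E[winnings] = 14·57/5 = 798/5.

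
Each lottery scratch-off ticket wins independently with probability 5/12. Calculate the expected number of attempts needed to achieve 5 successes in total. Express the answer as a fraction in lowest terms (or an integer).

By linearity (sum of 5 independent geometric waits), E[trials] = 5/p = 5/(5/12) = 12.

12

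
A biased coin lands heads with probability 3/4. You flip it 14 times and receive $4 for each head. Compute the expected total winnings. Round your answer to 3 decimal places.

$42.000

E[#heads] = 14·3/4 = 21/2 (linearity over flips).
E[winnings] = 4·21/2 = 42.
≈ 42.000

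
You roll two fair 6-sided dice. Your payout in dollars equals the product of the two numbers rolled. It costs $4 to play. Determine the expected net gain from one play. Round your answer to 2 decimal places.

Distribution of the product of the two numbers rolled: 1 w.p. 1/36, 2 w.p. 1/18, 3 w.p. 1/18, 4 w.p. 1/12, 5 w.p. 1/18, 6 w.p. 1/9, …
E[payout] = (1/36)·1 + (1/18)·2 + (1/18)·3 + (1/12)·4 + (1/18)·5 + (1/9)·6 + (1/18)·8 + (1/36)·9 + (1/18)·10 + (1/9)·12 + (1/18)·15 + (1/36)·16 + (1/18)·18 + (1/18)·20 + (1/18)·24 + (1/36)·25 + (1/18)·30 + (1/36)·36 = 49/4
Expected profit = 49/4 − 4 = 33/4 ≈ $8.25

$8.25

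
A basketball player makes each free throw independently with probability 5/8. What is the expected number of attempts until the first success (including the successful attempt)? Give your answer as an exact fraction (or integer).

8/5

For a geometric distribution, E[trials] = 1/p = 1/(5/8) = 8/5.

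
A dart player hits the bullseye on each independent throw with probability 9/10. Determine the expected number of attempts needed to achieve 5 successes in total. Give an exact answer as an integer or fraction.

50/9

By linearity (sum of 5 independent geometric waits), E[trials] = 5/p = 5/(9/10) = 50/9.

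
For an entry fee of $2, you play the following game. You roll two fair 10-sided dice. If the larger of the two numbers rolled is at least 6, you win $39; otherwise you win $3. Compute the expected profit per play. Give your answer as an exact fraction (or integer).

$28

E[payout] = (1/4)·3 + (3/4)·39 = 30
Expected profit = 30 − 2 = 28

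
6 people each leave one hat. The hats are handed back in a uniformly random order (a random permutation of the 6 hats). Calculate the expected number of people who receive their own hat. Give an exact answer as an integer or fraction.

1

Let Xᵢ = 1 if person i gets their own hat. For each i, P(Xᵢ=1) = 1/6.
By linearity of expectation, E[X₁+…+X_6] = 6·(1/6) = 1.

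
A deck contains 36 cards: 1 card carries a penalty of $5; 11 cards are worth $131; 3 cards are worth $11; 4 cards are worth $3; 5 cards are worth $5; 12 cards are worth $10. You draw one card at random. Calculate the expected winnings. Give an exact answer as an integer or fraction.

E[payout] = (1/36)·(-5) + (11/36)·131 + (3/36)·11 + (4/36)·3 + (5/36)·5 + (12/36)·10 = 271/6

271/6 dollars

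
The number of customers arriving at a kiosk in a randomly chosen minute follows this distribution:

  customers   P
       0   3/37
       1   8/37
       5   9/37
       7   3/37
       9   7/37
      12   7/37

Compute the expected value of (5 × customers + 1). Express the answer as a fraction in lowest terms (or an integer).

1142/37

E[5x+1] = (3/37)·1 + (8/37)·6 + (9/37)·26 + (3/37)·36 + (7/37)·46 + (7/37)·61
     = 1142/37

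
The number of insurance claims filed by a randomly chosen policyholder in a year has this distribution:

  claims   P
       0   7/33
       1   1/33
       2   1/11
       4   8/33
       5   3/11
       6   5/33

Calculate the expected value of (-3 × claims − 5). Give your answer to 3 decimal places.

E[-3x-5] = (7/33)·(-5) + (1/33)·(-8) + (1/11)·(-11) + (8/33)·(-17) + (3/11)·(-20) + (5/33)·(-23)
     = -169/11 ≈ -15.364

-15.364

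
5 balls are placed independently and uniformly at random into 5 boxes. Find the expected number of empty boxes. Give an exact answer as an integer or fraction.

Let Xⱼ=1 if box j is empty. P(Xⱼ=1) = ((5-1)/5)^5 = 1024/3125.
By linearity, E[#empty] = 5·1024/3125 = 1024/625.

1024/625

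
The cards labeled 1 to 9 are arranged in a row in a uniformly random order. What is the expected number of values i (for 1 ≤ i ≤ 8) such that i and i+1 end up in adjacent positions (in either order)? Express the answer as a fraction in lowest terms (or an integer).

For each i ∈ {1,…,8}, let Xᵢ = 1 if i and i+1 are adjacent. P(Xᵢ=1) = 2·(9−1)!/9! = 2/9.
By linearity, E[ΣXᵢ] = (8)·(2/9) = 16/9.

16/9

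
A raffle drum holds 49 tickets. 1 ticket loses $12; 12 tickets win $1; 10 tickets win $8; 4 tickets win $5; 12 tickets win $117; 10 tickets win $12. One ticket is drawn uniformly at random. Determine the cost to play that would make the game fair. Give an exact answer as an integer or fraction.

E[payout] = (1/49)·(-12) + (12/49)·1 + (10/49)·8 + (4/49)·5 + (12/49)·117 + (10/49)·12 = 232/7
Fair fee = E[payout] = 232/7

232/7 dollars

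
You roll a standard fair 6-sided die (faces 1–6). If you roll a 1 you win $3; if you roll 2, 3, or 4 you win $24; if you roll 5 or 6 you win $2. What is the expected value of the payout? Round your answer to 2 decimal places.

E[payout] = (1/3)·2 + (1/6)·3 + (1/2)·24 = 79/6
≈ $13.17

$13.17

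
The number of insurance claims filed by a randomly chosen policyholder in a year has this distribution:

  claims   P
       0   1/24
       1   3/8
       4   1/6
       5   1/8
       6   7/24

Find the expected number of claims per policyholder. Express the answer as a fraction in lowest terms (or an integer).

E[X] = (1/24)·0 + (3/8)·1 + (1/6)·4 + (1/8)·5 + (7/24)·6
     = 41/12

41/12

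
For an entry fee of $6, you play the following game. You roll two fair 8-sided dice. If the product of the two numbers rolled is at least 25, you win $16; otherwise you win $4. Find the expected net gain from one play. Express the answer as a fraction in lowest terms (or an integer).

7/4 dollars

E[payout] = (11/16)·4 + (5/16)·16 = 31/4
Expected profit = 31/4 − 6 = 7/4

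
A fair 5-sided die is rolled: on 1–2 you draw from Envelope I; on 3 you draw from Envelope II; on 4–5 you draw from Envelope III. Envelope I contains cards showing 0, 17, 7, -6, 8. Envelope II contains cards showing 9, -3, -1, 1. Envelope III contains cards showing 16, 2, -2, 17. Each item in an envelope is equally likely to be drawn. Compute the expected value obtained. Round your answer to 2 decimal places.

5.68

E[X | Envelope I] = (0 + 17 + 7 − 6 + 8)/5 = 26/5
E[X | Envelope II] = (9 − 3 − 1 + 1)/4 = 3/2
E[X | Envelope III] = (16 + 2 − 2 + 17)/4 = 33/4
E[X] = (2/5)·26/5 + (1/5)·3/2 + (2/5)·33/4 = 142/25 ≈ 5.68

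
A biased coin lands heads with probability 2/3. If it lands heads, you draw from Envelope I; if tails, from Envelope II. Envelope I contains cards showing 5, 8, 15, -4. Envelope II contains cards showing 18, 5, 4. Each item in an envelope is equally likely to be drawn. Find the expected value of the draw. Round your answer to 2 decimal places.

7.00

E[X | Envelope I] = (5 + 8 + 15 − 4)/4 = 6
E[X | Envelope II] = (18 + 5 + 4)/3 = 9
E[X] = (2/3)·6 + (1/3)·9 = 7 ≈ 7.00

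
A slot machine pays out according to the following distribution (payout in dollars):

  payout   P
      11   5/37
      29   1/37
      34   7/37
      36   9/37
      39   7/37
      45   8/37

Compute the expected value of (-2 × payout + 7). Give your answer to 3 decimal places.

E[-2x+7] = (5/37)·(-15) + (1/37)·(-51) + (7/37)·(-61) + (9/37)·(-65) + (7/37)·(-71) + (8/37)·(-83)
     = -2299/37 ≈ -62.135

-62.135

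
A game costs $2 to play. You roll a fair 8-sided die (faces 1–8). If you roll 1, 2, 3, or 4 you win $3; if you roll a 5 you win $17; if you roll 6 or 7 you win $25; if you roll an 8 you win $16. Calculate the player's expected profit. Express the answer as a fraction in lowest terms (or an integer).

79/8 dollars

E[payout] = (1/2)·3 + (1/8)·16 + (1/8)·17 + (1/4)·25 = 95/8
Expected profit = 95/8 − 2 = 79/8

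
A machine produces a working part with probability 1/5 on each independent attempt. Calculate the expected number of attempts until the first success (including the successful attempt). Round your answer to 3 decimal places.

5.000

For a geometric distribution, E[trials] = 1/p = 1/(1/5) = 5.
≈ 5.000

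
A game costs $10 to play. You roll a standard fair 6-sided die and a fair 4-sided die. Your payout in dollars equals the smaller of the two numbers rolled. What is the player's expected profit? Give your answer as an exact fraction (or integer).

Distribution of the smaller of the two numbers rolled: 1 w.p. 3/8, 2 w.p. 7/24, 3 w.p. 5/24, 4 w.p. 1/8
E[payout] = (3/8)·1 + (7/24)·2 + (5/24)·3 + (1/8)·4 = 25/12
Expected profit = 25/12 − 10 = -95/12

-95/12 dollars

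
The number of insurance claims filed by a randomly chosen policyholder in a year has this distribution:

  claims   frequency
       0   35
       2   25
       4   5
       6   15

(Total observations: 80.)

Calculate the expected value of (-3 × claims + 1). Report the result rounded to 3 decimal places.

-5.000

Total = 80, so P(claims=0) = 35/80, etc.
E[-3x+1] = (7/16)·1 + (5/16)·(-5) + (1/16)·(-11) + (3/16)·(-17)
     = -5 ≈ -5.000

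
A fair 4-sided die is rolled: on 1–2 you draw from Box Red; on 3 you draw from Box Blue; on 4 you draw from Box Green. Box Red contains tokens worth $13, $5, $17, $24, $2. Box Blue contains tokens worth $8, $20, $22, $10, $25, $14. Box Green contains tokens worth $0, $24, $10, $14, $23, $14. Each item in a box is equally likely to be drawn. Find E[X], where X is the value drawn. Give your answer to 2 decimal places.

$13.77

E[X | Box Red] = (13 + 5 + 17 + 24 + 2)/5 = 61/5
E[X | Box Blue] = (8 + 20 + 22 + 10 + 25 + 14)/6 = 33/2
E[X | Box Green] = (0 + 24 + 10 + 14 + 23 + 14)/6 = 85/6
E[X] = (1/2)·61/5 + (1/4)·33/2 + (1/4)·85/6 = 413/30 ≈ 13.77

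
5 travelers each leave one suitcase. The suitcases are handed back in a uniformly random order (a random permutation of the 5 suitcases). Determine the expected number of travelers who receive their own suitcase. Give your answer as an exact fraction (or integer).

1

Let Xᵢ = 1 if person i gets their own suitcase. For each i, P(Xᵢ=1) = 1/5.
By linearity of expectation, E[X₁+…+X_5] = 5·(1/5) = 1.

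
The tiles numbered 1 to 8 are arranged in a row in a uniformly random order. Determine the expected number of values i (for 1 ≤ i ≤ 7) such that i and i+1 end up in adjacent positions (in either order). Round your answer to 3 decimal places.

For each i ∈ {1,…,7}, let Xᵢ = 1 if i and i+1 are adjacent. P(Xᵢ=1) = 2·(8−1)!/8! = 2/8.
By linearity, E[ΣXᵢ] = (7)·(2/8) = 7/4.
≈ 1.750

1.750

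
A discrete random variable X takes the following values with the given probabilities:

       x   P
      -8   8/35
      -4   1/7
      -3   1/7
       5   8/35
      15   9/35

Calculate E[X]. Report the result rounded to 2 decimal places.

2.17

E[X] = (8/35)·(-8) + (1/7)·(-4) + (1/7)·(-3) + (8/35)·5 + (9/35)·15
     = 76/35 ≈ 2.17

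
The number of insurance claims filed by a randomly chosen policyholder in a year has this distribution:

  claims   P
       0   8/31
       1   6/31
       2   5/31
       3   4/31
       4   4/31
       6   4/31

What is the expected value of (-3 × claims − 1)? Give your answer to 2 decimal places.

-7.58

E[-3x-1] = (8/31)·(-1) + (6/31)·(-4) + (5/31)·(-7) + (4/31)·(-10) + (4/31)·(-13) + (4/31)·(-19)
     = -235/31 ≈ -7.58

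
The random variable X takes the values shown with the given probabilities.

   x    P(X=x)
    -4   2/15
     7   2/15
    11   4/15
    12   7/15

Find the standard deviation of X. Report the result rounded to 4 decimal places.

5.3225

E[X] = 134/15, E[X²] = 1622/15
Var(X) = E[X²] − (E[X])² = 1622/15 − 17956/225 = 6374/225
SD(X) = √(6374/225) ≈ 5.3225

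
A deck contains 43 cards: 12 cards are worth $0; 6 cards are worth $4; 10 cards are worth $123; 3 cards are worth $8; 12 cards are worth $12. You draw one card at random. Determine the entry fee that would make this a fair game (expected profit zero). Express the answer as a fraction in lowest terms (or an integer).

E[payout] = (12/43)·0 + (6/43)·4 + (10/43)·123 + (3/43)·8 + (12/43)·12 = 1422/43
Fair fee = E[payout] = 1422/43

1422/43 dollars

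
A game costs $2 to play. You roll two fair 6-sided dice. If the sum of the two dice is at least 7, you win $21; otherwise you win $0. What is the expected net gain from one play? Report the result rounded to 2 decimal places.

E[payout] = (5/12)·0 + (7/12)·21 = 49/4
Expected profit = 49/4 − 2 = 41/4 ≈ $10.25

$10.25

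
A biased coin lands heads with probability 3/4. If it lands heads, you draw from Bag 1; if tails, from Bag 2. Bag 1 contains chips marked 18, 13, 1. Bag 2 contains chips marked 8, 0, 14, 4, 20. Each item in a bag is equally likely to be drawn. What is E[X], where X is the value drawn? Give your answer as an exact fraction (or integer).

E[X | Bag 1] = (18 + 13 + 1)/3 = 32/3
E[X | Bag 2] = (8 + 0 + 14 + 4 + 20)/5 = 46/5
E[X] = (3/4)·32/3 + (1/4)·46/5 = 103/10

103/10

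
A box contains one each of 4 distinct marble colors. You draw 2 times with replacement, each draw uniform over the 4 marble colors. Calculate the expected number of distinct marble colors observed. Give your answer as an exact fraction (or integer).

Let Xⱼ=1 if type j appears at least once. P(Xⱼ=1) = 1 − ((4−1)/4)^2 = 7/16.
E[#distinct] = 4·7/16 = 7/4.

7/4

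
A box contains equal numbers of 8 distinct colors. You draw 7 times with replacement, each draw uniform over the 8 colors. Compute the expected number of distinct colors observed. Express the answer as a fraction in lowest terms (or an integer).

1273609/262144

Let Xⱼ=1 if type j appears at least once. P(Xⱼ=1) = 1 − ((8−1)/8)^7 = 1273609/2097152.
E[#distinct] = 8·1273609/2097152 = 1273609/262144.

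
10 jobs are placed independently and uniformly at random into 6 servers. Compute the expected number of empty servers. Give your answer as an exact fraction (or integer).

Let Xⱼ=1 if server j is empty. P(Xⱼ=1) = ((6-1)/6)^10 = 9765625/60466176.
By linearity, E[#empty] = 6·9765625/60466176 = 9765625/10077696.

9765625/10077696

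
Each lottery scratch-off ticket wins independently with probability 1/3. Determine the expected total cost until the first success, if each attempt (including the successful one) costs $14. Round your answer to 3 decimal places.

$42.000

E[#attempts] = 1/p = 3; E[cost] = 14·3 = 42.
≈ 42.000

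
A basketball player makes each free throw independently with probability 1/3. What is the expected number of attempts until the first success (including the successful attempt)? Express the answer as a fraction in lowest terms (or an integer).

3

For a geometric distribution, E[trials] = 1/p = 1/(1/3) = 3.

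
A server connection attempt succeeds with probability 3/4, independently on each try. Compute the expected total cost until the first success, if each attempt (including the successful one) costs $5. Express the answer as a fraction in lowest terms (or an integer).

E[#attempts] = 1/p = 4/3; E[cost] = 5·4/3 = 20/3.

20/3 dollars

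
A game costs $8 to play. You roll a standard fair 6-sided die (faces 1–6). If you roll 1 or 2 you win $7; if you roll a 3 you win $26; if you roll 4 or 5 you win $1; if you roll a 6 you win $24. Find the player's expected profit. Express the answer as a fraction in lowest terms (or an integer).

$3

E[payout] = (1/3)·1 + (1/3)·7 + (1/6)·24 + (1/6)·26 = 11
Expected profit = 11 − 8 = 3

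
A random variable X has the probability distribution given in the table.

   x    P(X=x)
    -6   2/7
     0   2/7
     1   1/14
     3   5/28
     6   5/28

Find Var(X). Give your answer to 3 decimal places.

18.392

E[X] = (2/7)·(-6) + (2/7)·0 + (1/14)·1 + (5/28)·3 + (5/28)·6 = -1/28
E[X²] = (2/7)·36 + (2/7)·0 + (1/14)·1 + (5/28)·9 + (5/28)·36 = 515/28
Var(X) = 515/28 − (-1/28)² = 14419/784 ≈ 18.392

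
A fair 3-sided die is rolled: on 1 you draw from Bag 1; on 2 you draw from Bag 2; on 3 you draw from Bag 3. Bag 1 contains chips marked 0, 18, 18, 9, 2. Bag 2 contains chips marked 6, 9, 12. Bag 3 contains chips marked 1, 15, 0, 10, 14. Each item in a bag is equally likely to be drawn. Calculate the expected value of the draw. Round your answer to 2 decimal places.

E[X | Bag 1] = (0 + 18 + 18 + 9 + 2)/5 = 47/5
E[X | Bag 2] = (6 + 9 + 12)/3 = 9
E[X | Bag 3] = (1 + 15 + 0 + 10 + 14)/5 = 8
E[X] = (1/3)·47/5 + (1/3)·9 + (1/3)·8 = 44/5 ≈ 8.80

8.80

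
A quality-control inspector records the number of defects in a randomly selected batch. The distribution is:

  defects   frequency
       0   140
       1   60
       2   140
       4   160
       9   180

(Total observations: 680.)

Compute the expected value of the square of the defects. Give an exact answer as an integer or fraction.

444/17

Total = 680, so P(defects=0) = 140/680, etc.
E[X²] = (7/34)·0 + (3/34)·1 + (7/34)·4 + (4/17)·16 + (9/34)·81
     = 444/17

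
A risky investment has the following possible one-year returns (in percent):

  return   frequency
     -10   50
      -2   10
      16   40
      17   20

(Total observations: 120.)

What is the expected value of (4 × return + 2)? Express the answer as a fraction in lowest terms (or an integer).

Total = 120, so P(return=-10) = 50/120, etc.
E[4x+2] = (5/12)·(-38) + (1/12)·(-6) + (1/3)·66 + (1/6)·70
     = 52/3

52/3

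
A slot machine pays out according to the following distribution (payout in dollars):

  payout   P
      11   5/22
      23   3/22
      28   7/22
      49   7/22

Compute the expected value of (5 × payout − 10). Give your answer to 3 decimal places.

140.682

E[5x-10] = (5/22)·45 + (3/22)·105 + (7/22)·130 + (7/22)·235
     = 3095/22 ≈ 140.682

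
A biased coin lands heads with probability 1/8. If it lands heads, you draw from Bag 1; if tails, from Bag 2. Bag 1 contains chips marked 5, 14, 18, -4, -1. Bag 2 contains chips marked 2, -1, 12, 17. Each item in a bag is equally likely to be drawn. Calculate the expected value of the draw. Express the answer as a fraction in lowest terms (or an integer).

E[X | Bag 1] = (5 + 14 + 18 − 4 − 1)/5 = 32/5
E[X | Bag 2] = (2 − 1 + 12 + 17)/4 = 15/2
E[X] = (1/8)·32/5 + (7/8)·15/2 = 589/80

589/80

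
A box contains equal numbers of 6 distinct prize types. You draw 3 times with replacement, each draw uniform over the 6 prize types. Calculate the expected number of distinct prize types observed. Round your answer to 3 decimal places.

2.528

Let Xⱼ=1 if type j appears at least once. P(Xⱼ=1) = 1 − ((6−1)/6)^3 = 91/216.
E[#distinct] = 6·91/216 = 91/36.
≈ 2.528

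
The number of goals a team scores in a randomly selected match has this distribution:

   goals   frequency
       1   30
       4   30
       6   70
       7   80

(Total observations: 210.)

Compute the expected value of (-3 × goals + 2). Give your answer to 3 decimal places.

-14.143

Total = 210, so P(goals=1) = 30/210, etc.
E[-3x+2] = (1/7)·(-1) + (1/7)·(-10) + (1/3)·(-16) + (8/21)·(-19)
     = -99/7 ≈ -14.143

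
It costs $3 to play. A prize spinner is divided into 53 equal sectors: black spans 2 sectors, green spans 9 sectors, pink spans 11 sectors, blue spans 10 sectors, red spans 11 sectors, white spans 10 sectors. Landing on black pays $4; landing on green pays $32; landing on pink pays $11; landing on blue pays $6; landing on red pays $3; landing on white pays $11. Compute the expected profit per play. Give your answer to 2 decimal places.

E[payout] = (2/53)·4 + (9/53)·32 + (11/53)·11 + (10/53)·6 + (11/53)·3 + (10/53)·11 = 620/53
Expected profit = 620/53 − 3 = 461/53 ≈ $8.70

$8.70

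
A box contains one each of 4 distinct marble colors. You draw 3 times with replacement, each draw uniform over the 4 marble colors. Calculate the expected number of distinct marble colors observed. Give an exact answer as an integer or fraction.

Let Xⱼ=1 if type j appears at least once. P(Xⱼ=1) = 1 − ((4−1)/4)^3 = 37/64.
E[#distinct] = 4·37/64 = 37/16.

37/16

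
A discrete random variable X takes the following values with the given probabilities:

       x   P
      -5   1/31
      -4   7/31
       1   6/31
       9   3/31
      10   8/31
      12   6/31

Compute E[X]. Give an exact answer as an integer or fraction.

152/31

E[X] = (1/31)·(-5) + (7/31)·(-4) + (6/31)·1 + (3/31)·9 + (8/31)·10 + (6/31)·12
     = 152/31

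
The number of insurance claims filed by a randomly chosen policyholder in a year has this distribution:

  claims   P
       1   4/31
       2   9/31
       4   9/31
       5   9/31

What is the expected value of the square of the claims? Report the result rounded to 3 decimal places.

13.194

E[X²] = (4/31)·1 + (9/31)·4 + (9/31)·16 + (9/31)·25
     = 409/31 ≈ 13.194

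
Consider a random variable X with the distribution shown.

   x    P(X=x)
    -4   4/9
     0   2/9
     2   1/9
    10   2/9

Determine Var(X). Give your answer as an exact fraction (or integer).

E[X] = (4/9)·(-4) + (2/9)·0 + (1/9)·2 + (2/9)·10 = 2/3
E[X²] = (4/9)·16 + (2/9)·0 + (1/9)·4 + (2/9)·100 = 268/9
Var(X) = 268/9 − (2/3)² = 88/3

88/3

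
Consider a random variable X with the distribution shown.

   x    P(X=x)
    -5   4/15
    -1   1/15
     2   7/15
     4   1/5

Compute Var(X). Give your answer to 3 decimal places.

11.689

E[X] = (4/15)·(-5) + (1/15)·(-1) + (7/15)·2 + (1/5)·4 = 1/3
E[X²] = (4/15)·25 + (1/15)·1 + (7/15)·4 + (1/5)·16 = 59/5
Var(X) = 59/5 − (1/3)² = 526/45 ≈ 11.689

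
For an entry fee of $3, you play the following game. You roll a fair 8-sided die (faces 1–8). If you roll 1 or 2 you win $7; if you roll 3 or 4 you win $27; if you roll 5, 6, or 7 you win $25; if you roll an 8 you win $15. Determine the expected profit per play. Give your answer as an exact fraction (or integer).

67/4 dollars

E[payout] = (1/4)·7 + (1/8)·15 + (3/8)·25 + (1/4)·27 = 79/4
Expected profit = 79/4 − 3 = 67/4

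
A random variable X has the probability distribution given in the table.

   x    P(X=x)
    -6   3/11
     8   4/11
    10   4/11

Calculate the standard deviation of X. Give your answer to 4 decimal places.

6.7346

E[X] = 54/11, E[X²] = 764/11
Var(X) = E[X²] − (E[X])² = 764/11 − 2916/121 = 5488/121
SD(X) = √(5488/121) ≈ 6.7346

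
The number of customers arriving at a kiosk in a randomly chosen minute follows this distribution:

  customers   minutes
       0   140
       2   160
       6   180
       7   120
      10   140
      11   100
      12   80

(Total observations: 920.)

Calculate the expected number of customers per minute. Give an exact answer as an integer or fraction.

285/46

Total = 920, so P(customers=0) = 140/920, etc.
E[X] = (7/46)·0 + (4/23)·2 + (9/46)·6 + (3/23)·7 + (7/46)·10 + (5/46)·11 + (2/23)·12
     = 285/46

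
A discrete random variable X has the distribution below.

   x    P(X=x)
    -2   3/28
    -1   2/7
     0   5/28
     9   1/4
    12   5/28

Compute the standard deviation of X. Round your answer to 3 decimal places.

5.615

E[X] = 109/28, E[X²] = 1307/28
Var(X) = E[X²] − (E[X])² = 1307/28 − 11881/784 = 24715/784
SD(X) = √(24715/784) ≈ 5.615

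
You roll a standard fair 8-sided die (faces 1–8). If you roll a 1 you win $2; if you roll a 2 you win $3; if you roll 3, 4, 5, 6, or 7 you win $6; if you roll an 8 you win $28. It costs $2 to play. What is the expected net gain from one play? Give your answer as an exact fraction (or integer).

47/8 dollars

E[payout] = (1/8)·2 + (1/8)·3 + (5/8)·6 + (1/8)·28 = 63/8
Expected profit = 63/8 − 2 = 47/8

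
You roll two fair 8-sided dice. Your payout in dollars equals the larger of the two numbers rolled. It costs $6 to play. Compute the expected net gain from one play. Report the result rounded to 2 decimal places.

-$0.19

Distribution of the larger of the two numbers rolled: 1 w.p. 1/64, 2 w.p. 3/64, 3 w.p. 5/64, 4 w.p. 7/64, 5 w.p. 9/64, 6 w.p. 11/64, …
E[payout] = (1/64)·1 + (3/64)·2 + (5/64)·3 + (7/64)·4 + (9/64)·5 + (11/64)·6 + (13/64)·7 + (15/64)·8 = 93/16
Expected profit = 93/16 − 6 = -3/16 ≈ -$0.19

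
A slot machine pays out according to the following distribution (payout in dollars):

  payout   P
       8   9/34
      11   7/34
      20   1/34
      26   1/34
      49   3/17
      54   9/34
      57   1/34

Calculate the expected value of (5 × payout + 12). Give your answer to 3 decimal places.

163.765

E[5x+12] = (9/34)·52 + (7/34)·67 + (1/34)·112 + (1/34)·142 + (3/17)·257 + (9/34)·282 + (1/34)·297
     = 2784/17 ≈ 163.765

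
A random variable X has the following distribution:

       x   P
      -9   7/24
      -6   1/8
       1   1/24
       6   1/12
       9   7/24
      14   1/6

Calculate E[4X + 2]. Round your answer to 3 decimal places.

E[4x+2] = (7/24)·(-34) + (1/8)·(-22) + (1/24)·6 + (1/12)·26 + (7/24)·38 + (1/6)·58
     = 21/2 ≈ 10.500

10.500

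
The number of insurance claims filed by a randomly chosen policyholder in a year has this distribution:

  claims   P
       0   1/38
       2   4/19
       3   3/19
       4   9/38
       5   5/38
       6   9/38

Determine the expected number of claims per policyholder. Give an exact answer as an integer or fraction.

E[X] = (1/38)·0 + (4/19)·2 + (3/19)·3 + (9/38)·4 + (5/38)·5 + (9/38)·6
     = 149/38

149/38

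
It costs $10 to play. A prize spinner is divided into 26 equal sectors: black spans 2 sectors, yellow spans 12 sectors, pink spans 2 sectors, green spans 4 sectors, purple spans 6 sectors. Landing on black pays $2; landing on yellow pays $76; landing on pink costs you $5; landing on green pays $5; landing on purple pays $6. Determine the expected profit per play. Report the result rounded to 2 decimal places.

$27.00

E[payout] = (2/26)·2 + (12/26)·76 + (2/26)·(-5) + (4/26)·5 + (6/26)·6 = 37
Expected profit = 37 − 10 = 27 ≈ $27.00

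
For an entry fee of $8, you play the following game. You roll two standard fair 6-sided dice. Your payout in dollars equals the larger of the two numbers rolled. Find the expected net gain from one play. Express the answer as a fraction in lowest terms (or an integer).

-127/36 dollars

Distribution of the larger of the two numbers rolled: 1 w.p. 1/36, 2 w.p. 1/12, 3 w.p. 5/36, 4 w.p. 7/36, 5 w.p. 1/4, 6 w.p. 11/36
E[payout] = (1/36)·1 + (1/12)·2 + (5/36)·3 + (7/36)·4 + (1/4)·5 + (11/36)·6 = 161/36
Expected profit = 161/36 − 8 = -127/36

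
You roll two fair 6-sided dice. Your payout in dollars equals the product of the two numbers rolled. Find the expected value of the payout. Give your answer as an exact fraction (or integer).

Distribution of the product of the two numbers rolled: 1 w.p. 1/36, 2 w.p. 1/18, 3 w.p. 1/18, 4 w.p. 1/12, 5 w.p. 1/18, 6 w.p. 1/9, …
E[payout] = (1/36)·1 + (1/18)·2 + (1/18)·3 + (1/12)·4 + (1/18)·5 + (1/9)·6 + (1/18)·8 + (1/36)·9 + (1/18)·10 + (1/9)·12 + (1/18)·15 + (1/36)·16 + (1/18)·18 + (1/18)·20 + (1/18)·24 + (1/36)·25 + (1/18)·30 + (1/36)·36 = 49/4

49/4 dollars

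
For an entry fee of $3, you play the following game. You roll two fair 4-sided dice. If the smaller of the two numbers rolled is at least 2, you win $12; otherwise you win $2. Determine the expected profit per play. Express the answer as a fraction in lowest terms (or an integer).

E[payout] = (7/16)·2 + (9/16)·12 = 61/8
Expected profit = 61/8 − 3 = 37/8

37/8 dollars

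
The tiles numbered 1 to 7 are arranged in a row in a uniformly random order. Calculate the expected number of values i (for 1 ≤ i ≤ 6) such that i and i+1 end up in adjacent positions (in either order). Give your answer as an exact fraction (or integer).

For each i ∈ {1,…,6}, let Xᵢ = 1 if i and i+1 are adjacent. P(Xᵢ=1) = 2·(7−1)!/7! = 2/7.
By linearity, E[ΣXᵢ] = (6)·(2/7) = 12/7.

12/7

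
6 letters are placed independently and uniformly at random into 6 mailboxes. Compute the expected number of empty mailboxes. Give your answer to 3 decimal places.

Let Xⱼ=1 if mailbox j is empty. P(Xⱼ=1) = ((6-1)/6)^6 = 15625/46656.
By linearity, E[#empty] = 6·15625/46656 = 15625/7776.
≈ 2.009

2.009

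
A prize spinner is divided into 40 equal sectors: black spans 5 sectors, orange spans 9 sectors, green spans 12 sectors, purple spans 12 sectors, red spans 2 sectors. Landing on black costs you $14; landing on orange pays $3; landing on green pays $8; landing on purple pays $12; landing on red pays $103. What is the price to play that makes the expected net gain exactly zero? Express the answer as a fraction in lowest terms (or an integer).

E[payout] = (5/40)·(-14) + (9/40)·3 + (12/40)·8 + (12/40)·12 + (2/40)·103 = 403/40
Fair fee = E[payout] = 403/40

403/40 dollars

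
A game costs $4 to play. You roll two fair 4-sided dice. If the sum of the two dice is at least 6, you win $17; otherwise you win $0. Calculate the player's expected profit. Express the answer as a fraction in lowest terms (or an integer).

19/8 dollars

E[payout] = (5/8)·0 + (3/8)·17 = 51/8
Expected profit = 51/8 − 4 = 19/8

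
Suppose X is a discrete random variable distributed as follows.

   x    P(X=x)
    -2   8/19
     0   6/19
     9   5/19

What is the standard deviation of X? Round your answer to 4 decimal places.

4.5465

E[X] = 29/19, E[X²] = 23
Var(X) = E[X²] − (E[X])² = 23 − 841/361 = 7462/361
SD(X) = √(7462/361) ≈ 4.5465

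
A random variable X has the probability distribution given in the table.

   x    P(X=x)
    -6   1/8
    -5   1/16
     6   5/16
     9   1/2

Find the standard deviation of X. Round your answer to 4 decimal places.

E[X] = 85/16, E[X²] = 925/16
Var(X) = E[X²] − (E[X])² = 925/16 − 7225/256 = 7575/256
SD(X) = √(7575/256) ≈ 5.4397

5.4397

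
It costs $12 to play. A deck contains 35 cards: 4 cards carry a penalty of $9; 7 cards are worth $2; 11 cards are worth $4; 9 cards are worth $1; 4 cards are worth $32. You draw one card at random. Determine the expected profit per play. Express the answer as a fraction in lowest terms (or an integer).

E[payout] = (4/35)·(-9) + (7/35)·2 + (11/35)·4 + (9/35)·1 + (4/35)·32 = 159/35
Expected profit = 159/35 − 12 = -261/35

-261/35 dollars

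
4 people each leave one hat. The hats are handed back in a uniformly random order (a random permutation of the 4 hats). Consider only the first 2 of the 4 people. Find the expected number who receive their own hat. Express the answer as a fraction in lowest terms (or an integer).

1/2

Let Xᵢ = 1 if person i gets their own hat. For each i, P(Xᵢ=1) = 1/4.
By linearity of expectation, E[X₁+…+X_2] = 2·(1/4) = 1/2.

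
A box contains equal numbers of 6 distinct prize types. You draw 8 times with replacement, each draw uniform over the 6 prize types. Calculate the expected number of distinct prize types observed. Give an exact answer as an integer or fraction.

Let Xⱼ=1 if type j appears at least once. P(Xⱼ=1) = 1 − ((6−1)/6)^8 = 1288991/1679616.
E[#distinct] = 6·1288991/1679616 = 1288991/279936.

1288991/279936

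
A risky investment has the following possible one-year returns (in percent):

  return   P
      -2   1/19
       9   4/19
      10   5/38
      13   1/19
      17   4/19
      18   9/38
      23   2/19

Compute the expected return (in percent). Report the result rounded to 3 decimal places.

14.053

E[X] = (1/19)·(-2) + (4/19)·9 + (5/38)·10 + (1/19)·13 + (4/19)·17 + (9/38)·18 + (2/19)·23
     = 267/19 ≈ 14.053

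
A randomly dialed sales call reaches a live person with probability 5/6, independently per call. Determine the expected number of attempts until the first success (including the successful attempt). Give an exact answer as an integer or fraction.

6/5

For a geometric distribution, E[trials] = 1/p = 1/(5/6) = 6/5.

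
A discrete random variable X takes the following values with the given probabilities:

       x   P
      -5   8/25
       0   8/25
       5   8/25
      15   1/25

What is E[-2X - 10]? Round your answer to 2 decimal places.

E[-2x-10] = (8/25)·0 + (8/25)·(-10) + (8/25)·(-20) + (1/25)·(-40)
     = -56/5 ≈ -11.20

-11.20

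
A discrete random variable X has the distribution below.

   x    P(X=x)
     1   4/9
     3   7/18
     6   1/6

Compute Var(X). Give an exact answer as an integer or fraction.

E[X] = (4/9)·1 + (7/18)·3 + (1/6)·6 = 47/18
E[X²] = (4/9)·1 + (7/18)·9 + (1/6)·36 = 179/18
Var(X) = 179/18 − (47/18)² = 1013/324

1013/324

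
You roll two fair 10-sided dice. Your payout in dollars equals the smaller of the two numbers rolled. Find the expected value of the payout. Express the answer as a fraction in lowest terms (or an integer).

Distribution of the smaller of the two numbers rolled: 1 w.p. 19/100, 2 w.p. 17/100, 3 w.p. 3/20, 4 w.p. 13/100, 5 w.p. 11/100, 6 w.p. 9/100, …
E[payout] = (19/100)·1 + (17/100)·2 + (3/20)·3 + (13/100)·4 + (11/100)·5 + (9/100)·6 + (7/100)·7 + (1/20)·8 + (3/100)·9 + (1/100)·10 = 77/20

77/20 dollars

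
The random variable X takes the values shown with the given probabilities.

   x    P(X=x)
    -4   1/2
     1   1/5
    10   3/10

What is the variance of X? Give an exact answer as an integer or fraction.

E[X] = (1/2)·(-4) + (1/5)·1 + (3/10)·10 = 6/5
E[X²] = (1/2)·16 + (1/5)·1 + (3/10)·100 = 191/5
Var(X) = 191/5 − (6/5)² = 919/25

919/25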